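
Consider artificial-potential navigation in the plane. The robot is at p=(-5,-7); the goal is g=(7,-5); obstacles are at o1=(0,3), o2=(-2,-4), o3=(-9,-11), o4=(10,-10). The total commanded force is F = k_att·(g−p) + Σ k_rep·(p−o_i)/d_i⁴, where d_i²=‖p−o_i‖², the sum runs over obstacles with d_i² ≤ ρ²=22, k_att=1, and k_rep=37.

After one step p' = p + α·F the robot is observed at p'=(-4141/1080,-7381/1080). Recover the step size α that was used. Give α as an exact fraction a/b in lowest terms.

α = 1/10

F_att = 1·(g−p) = 1·(12,2) = (12.0000,2.0000)
o1: d²=125 > ρ²=22 → inactive
o2: d²=18 ≤ ρ²=22; F_rep = 37·(-3,-3)/18² = (-0.3426,-0.3426)
o3: d²=32 > ρ²=22 → inactive
o4: d²=234 > ρ²=22 → inactive
F = F_att + ΣF_rep = (11.6574,1.6574)
Δp = p'−p = (1.1657,0.1657); α = Δx/Fx = (1259/1080) / (1259/108) = 1/10
check: Δy/Fy = (179/1080) / (179/108) = 1/10 ✓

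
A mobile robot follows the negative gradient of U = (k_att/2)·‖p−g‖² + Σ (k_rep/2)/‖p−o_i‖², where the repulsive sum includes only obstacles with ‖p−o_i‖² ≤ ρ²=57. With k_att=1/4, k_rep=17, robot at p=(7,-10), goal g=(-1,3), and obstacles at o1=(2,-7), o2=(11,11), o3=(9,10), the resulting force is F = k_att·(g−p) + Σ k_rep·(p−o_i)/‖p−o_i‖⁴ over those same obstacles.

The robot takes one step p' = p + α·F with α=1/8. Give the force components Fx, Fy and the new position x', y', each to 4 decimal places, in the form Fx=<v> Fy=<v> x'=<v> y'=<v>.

Fx=-1.9265 Fy=3.2059 x'=6.7592 y'=-9.5993

F_att = 1/4·(g−p) = 1/4·(-8,13) = (-2.0000,3.2500)
o1: d²=34 ≤ ρ²=57; F_rep = 17·(5,-3)/34² = (0.0735,-0.0441)
o2: d²=457 > ρ²=57 → inactive
o3: d²=404 > ρ²=57 → inactive
F = F_att + ΣF_rep = (-1.9265,3.2059)
p' = p + 1/8·F = (6.7592,-9.5993)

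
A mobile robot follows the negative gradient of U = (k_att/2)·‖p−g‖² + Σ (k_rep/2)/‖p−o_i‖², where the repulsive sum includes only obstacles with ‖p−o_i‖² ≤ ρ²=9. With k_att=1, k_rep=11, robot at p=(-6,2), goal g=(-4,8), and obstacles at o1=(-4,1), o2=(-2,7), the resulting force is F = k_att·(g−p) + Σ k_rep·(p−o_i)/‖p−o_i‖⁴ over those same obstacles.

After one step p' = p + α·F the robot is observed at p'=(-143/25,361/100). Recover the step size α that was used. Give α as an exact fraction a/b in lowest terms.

F_att = 1·(g−p) = 1·(2,6) = (2.0000,6.0000)
o1: d²=5 ≤ ρ²=9; F_rep = 11·(-2,1)/5² = (-0.8800,0.4400)
o2: d²=41 > ρ²=9 → inactive
F = F_att + ΣF_rep = (1.1200,6.4400)
Δp = p'−p = (0.2800,1.6100); α = Δx/Fx = (7/25) / (28/25) = 1/4
check: Δy/Fy = (161/100) / (161/25) = 1/4 ✓

α = 1/4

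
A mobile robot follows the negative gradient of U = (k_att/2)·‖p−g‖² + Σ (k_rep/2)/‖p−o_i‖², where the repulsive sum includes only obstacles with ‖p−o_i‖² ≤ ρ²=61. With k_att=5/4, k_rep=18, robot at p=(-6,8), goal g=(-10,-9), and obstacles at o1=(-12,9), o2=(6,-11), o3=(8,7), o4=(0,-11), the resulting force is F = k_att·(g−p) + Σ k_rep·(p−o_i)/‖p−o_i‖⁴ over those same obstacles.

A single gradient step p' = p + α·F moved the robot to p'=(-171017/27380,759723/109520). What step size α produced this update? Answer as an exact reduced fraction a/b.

F_att = 5/4·(g−p) = 5/4·(-4,-17) = (-5.0000,-21.2500)
o1: d²=37 ≤ ρ²=61; F_rep = 18·(6,-1)/37² = (0.0789,-0.0131)
o2: d²=505 > ρ²=61 → inactive
o3: d²=197 > ρ²=61 → inactive
o4: d²=397 > ρ²=61 → inactive
F = F_att + ΣF_rep = (-4.9211,-21.2631)
Δp = p'−p = (-0.2461,-1.0632); α = Δx/Fx = (-6737/27380) / (-6737/1369) = 1/20
check: Δy/Fy = (-116437/109520) / (-116437/5476) = 1/20 ✓

α = 1/20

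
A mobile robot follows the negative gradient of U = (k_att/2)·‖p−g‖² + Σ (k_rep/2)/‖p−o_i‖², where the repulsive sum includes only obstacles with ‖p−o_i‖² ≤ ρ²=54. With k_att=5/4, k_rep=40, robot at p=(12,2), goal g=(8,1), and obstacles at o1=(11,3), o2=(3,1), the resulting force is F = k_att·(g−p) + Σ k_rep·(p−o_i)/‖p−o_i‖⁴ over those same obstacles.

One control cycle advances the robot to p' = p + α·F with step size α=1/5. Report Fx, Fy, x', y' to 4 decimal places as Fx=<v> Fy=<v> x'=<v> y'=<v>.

F_att = 5/4·(g−p) = 5/4·(-4,-1) = (-5.0000,-1.2500)
o1: d²=2 ≤ ρ²=54; F_rep = 40·(1,-1)/2² = (10.0000,-10.0000)
o2: d²=82 > ρ²=54 → inactive
F = F_att + ΣF_rep = (5.0000,-11.2500)
p' = p + 1/5·F = (13.0000,-0.2500)

Fx=5.0000 Fy=-11.2500 x'=13.0000 y'=-0.2500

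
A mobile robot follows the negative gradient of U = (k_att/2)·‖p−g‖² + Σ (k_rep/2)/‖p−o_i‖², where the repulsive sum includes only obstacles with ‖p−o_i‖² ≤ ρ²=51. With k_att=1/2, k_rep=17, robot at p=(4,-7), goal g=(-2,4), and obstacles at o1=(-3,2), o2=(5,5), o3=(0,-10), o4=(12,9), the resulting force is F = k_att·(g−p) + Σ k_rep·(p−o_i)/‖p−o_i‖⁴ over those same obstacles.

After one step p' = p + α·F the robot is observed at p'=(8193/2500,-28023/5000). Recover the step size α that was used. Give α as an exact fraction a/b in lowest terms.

α = 1/4

F_att = 1/2·(g−p) = 1/2·(-6,11) = (-3.0000,5.5000)
o1: d²=130 > ρ²=51 → inactive
o2: d²=145 > ρ²=51 → inactive
o3: d²=25 ≤ ρ²=51; F_rep = 17·(4,3)/25² = (0.1088,0.0816)
o4: d²=320 > ρ²=51 → inactive
F = F_att + ΣF_rep = (-2.8912,5.5816)
Δp = p'−p = (-0.7228,1.3954); α = Δx/Fx = (-1807/2500) / (-1807/625) = 1/4
check: Δy/Fy = (6977/5000) / (6977/1250) = 1/4 ✓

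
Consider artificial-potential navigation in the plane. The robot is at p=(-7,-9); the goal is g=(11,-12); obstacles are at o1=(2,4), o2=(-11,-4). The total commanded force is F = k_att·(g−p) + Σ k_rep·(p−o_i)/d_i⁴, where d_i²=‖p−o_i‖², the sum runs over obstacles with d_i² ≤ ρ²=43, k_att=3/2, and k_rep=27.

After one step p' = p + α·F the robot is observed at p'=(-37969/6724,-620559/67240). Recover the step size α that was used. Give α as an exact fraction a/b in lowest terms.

α = 1/20

F_att = 3/2·(g−p) = 3/2·(18,-3) = (27.0000,-4.5000)
o1: d²=250 > ρ²=43 → inactive
o2: d²=41 ≤ ρ²=43; F_rep = 27·(4,-5)/41² = (0.0642,-0.0803)
F = F_att + ΣF_rep = (27.0642,-4.5803)
Δp = p'−p = (1.3532,-0.2290); α = Δx/Fx = (9099/6724) / (45495/1681) = 1/20
check: Δy/Fy = (-15399/67240) / (-15399/3362) = 1/20 ✓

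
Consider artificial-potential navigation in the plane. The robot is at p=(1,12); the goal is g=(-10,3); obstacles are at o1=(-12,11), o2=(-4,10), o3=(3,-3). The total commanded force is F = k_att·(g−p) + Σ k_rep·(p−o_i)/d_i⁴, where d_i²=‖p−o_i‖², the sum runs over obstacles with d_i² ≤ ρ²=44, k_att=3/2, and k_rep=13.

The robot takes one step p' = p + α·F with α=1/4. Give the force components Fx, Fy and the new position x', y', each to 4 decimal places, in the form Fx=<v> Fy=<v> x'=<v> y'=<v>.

Fx=-16.4227 Fy=-13.4691 x'=-3.1057 y'=8.6327

F_att = 3/2·(g−p) = 3/2·(-11,-9) = (-16.5000,-13.5000)
o1: d²=170 > ρ²=44 → inactive
o2: d²=29 ≤ ρ²=44; F_rep = 13·(5,2)/29² = (0.0773,0.0309)
o3: d²=229 > ρ²=44 → inactive
F = F_att + ΣF_rep = (-16.4227,-13.4691)
p' = p + 1/4·F = (-3.1057,8.6327)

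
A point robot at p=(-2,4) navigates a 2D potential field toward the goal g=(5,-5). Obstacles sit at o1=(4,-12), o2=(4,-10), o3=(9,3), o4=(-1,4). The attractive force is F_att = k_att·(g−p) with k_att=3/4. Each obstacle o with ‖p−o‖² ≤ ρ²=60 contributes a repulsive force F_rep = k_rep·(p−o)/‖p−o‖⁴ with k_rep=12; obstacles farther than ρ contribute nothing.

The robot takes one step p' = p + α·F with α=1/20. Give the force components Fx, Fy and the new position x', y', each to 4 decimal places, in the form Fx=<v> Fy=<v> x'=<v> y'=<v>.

F_att = 3/4·(g−p) = 3/4·(7,-9) = (5.2500,-6.7500)
o1: d²=292 > ρ²=60 → inactive
o2: d²=232 > ρ²=60 → inactive
o3: d²=122 > ρ²=60 → inactive
o4: d²=1 ≤ ρ²=60; F_rep = 12·(-1,0)/1² = (-12.0000,0.0000)
F = F_att + ΣF_rep = (-6.7500,-6.7500)
p' = p + 1/20·F = (-2.3375,3.6625)

Fx=-6.7500 Fy=-6.7500 x'=-2.3375 y'=3.6625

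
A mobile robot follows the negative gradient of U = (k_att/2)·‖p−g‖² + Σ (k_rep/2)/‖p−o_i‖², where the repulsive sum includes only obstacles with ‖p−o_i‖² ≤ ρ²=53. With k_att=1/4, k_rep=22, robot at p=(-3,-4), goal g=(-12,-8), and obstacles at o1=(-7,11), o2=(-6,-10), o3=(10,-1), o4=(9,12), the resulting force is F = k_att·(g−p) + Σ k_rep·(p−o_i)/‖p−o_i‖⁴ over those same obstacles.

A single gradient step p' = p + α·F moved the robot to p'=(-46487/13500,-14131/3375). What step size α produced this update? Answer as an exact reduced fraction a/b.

α = 1/5

F_att = 1/4·(g−p) = 1/4·(-9,-4) = (-2.2500,-1.0000)
o1: d²=241 > ρ²=53 → inactive
o2: d²=45 ≤ ρ²=53; F_rep = 22·(3,6)/45² = (0.0326,0.0652)
o3: d²=178 > ρ²=53 → inactive
o4: d²=400 > ρ²=53 → inactive
F = F_att + ΣF_rep = (-2.2174,-0.9348)
Δp = p'−p = (-0.4435,-0.1870); α = Δx/Fx = (-5987/13500) / (-5987/2700) = 1/5
check: Δy/Fy = (-631/3375) / (-631/675) = 1/5 ✓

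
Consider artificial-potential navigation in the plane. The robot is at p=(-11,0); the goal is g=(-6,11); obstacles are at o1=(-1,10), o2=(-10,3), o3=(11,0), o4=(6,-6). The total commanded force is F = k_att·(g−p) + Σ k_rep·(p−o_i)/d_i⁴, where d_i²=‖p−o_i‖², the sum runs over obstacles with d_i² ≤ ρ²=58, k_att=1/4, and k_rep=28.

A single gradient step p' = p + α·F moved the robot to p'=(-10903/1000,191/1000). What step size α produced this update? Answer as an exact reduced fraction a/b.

F_att = 1/4·(g−p) = 1/4·(5,11) = (1.2500,2.7500)
o1: d²=200 > ρ²=58 → inactive
o2: d²=10 ≤ ρ²=58; F_rep = 28·(-1,-3)/10² = (-0.2800,-0.8400)
o3: d²=484 > ρ²=58 → inactive
o4: d²=325 > ρ²=58 → inactive
F = F_att + ΣF_rep = (0.9700,1.9100)
Δp = p'−p = (0.0970,0.1910); α = Δx/Fx = (97/1000) / (97/100) = 1/10
check: Δy/Fy = (191/1000) / (191/100) = 1/10 ✓

α = 1/10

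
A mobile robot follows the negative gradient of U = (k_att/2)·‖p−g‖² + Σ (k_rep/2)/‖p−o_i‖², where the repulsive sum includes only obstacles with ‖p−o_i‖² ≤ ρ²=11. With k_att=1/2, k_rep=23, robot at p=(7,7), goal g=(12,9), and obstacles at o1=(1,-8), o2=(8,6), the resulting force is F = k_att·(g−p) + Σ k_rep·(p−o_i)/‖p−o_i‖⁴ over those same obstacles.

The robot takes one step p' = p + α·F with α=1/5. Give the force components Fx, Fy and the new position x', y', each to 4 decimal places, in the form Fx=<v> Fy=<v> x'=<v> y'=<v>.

Fx=-3.2500 Fy=6.7500 x'=6.3500 y'=8.3500

F_att = 1/2·(g−p) = 1/2·(5,2) = (2.5000,1.0000)
o1: d²=261 > ρ²=11 → inactive
o2: d²=2 ≤ ρ²=11; F_rep = 23·(-1,1)/2² = (-5.7500,5.7500)
F = F_att + ΣF_rep = (-3.2500,6.7500)
p' = p + 1/5·F = (6.3500,8.3500)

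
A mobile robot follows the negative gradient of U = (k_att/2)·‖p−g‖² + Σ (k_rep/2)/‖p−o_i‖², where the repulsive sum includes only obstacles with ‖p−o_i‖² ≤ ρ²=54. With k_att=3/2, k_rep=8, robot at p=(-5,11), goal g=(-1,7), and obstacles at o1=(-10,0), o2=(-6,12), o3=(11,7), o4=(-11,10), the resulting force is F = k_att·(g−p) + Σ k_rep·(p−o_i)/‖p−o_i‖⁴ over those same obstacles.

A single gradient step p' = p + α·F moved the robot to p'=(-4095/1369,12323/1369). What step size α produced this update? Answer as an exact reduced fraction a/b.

α = 1/4

F_att = 3/2·(g−p) = 3/2·(4,-4) = (6.0000,-6.0000)
o1: d²=146 > ρ²=54 → inactive
o2: d²=2 ≤ ρ²=54; F_rep = 8·(1,-1)/2² = (2.0000,-2.0000)
o3: d²=272 > ρ²=54 → inactive
o4: d²=37 ≤ ρ²=54; F_rep = 8·(6,1)/37² = (0.0351,0.0058)
F = F_att + ΣF_rep = (8.0351,-7.9942)
Δp = p'−p = (2.0088,-1.9985); α = Δx/Fx = (2750/1369) / (11000/1369) = 1/4
check: Δy/Fy = (-2736/1369) / (-10944/1369) = 1/4 ✓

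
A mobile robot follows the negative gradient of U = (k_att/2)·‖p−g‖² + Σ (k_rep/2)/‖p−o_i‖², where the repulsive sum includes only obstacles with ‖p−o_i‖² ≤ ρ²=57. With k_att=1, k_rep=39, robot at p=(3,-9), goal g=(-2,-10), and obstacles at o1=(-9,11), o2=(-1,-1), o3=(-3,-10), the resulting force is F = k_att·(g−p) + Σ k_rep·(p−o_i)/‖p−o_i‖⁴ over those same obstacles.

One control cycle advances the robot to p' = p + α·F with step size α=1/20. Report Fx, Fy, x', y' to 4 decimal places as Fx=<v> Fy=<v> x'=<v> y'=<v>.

Fx=-4.8291 Fy=-0.9715 x'=2.7585 y'=-9.0486

F_att = 1·(g−p) = 1·(-5,-1) = (-5.0000,-1.0000)
o1: d²=544 > ρ²=57 → inactive
o2: d²=80 > ρ²=57 → inactive
o3: d²=37 ≤ ρ²=57; F_rep = 39·(6,1)/37² = (0.1709,0.0285)
F = F_att + ΣF_rep = (-4.8291,-0.9715)
p' = p + 1/20·F = (2.7585,-9.0486)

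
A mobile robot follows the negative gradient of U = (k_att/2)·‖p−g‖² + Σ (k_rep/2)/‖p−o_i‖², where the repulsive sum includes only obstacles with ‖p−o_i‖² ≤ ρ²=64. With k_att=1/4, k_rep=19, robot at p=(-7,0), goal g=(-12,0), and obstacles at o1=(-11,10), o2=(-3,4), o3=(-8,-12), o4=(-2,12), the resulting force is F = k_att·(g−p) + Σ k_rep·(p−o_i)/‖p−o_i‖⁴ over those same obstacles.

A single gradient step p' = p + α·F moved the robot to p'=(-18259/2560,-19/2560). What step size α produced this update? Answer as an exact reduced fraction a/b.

F_att = 1/4·(g−p) = 1/4·(-5,0) = (-1.2500,0.0000)
o1: d²=116 > ρ²=64 → inactive
o2: d²=32 ≤ ρ²=64; F_rep = 19·(-4,-4)/32² = (-0.0742,-0.0742)
o3: d²=145 > ρ²=64 → inactive
o4: d²=169 > ρ²=64 → inactive
F = F_att + ΣF_rep = (-1.3242,-0.0742)
Δp = p'−p = (-0.1324,-0.0074); α = Δx/Fx = (-339/2560) / (-339/256) = 1/10
check: Δy/Fy = (-19/2560) / (-19/256) = 1/10 ✓

α = 1/10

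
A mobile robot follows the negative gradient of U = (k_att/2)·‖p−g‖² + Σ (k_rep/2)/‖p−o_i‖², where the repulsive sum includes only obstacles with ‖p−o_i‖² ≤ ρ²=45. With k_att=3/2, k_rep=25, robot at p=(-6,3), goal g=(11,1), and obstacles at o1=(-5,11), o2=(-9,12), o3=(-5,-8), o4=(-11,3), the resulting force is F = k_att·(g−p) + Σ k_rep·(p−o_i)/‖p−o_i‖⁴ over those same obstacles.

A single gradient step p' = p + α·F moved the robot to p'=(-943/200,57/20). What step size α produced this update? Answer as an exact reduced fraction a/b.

F_att = 3/2·(g−p) = 3/2·(17,-2) = (25.5000,-3.0000)
o1: d²=65 > ρ²=45 → inactive
o2: d²=90 > ρ²=45 → inactive
o3: d²=122 > ρ²=45 → inactive
o4: d²=25 ≤ ρ²=45; F_rep = 25·(5,0)/25² = (0.2000,0.0000)
F = F_att + ΣF_rep = (25.7000,-3.0000)
Δp = p'−p = (1.2850,-0.1500); α = Δx/Fx = (257/200) / (257/10) = 1/20
check: Δy/Fy = (-3/20) / (-3) = 1/20 ✓

α = 1/20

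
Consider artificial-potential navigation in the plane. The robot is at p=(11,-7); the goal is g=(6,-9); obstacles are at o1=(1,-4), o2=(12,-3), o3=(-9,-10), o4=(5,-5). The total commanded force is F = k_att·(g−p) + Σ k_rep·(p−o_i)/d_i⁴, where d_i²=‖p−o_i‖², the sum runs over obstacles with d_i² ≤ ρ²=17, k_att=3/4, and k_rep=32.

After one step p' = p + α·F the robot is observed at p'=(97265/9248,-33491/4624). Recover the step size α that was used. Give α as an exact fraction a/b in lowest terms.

F_att = 3/4·(g−p) = 3/4·(-5,-2) = (-3.7500,-1.5000)
o1: d²=109 > ρ²=17 → inactive
o2: d²=17 ≤ ρ²=17; F_rep = 32·(-1,-4)/17² = (-0.1107,-0.4429)
o3: d²=409 > ρ²=17 → inactive
o4: d²=40 > ρ²=17 → inactive
F = F_att + ΣF_rep = (-3.8607,-1.9429)
Δp = p'−p = (-0.4826,-0.2429); α = Δx/Fx = (-4463/9248) / (-4463/1156) = 1/8
check: Δy/Fy = (-1123/4624) / (-1123/578) = 1/8 ✓

α = 1/8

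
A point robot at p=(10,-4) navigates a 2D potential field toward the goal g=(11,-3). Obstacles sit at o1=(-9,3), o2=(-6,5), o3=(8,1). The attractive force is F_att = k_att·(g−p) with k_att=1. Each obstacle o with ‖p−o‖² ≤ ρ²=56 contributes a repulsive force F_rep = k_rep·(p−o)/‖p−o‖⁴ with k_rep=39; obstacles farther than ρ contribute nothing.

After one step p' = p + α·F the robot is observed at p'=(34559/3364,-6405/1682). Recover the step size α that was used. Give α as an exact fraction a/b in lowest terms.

α = 1/4

F_att = 1·(g−p) = 1·(1,1) = (1.0000,1.0000)
o1: d²=410 > ρ²=56 → inactive
o2: d²=337 > ρ²=56 → inactive
o3: d²=29 ≤ ρ²=56; F_rep = 39·(2,-5)/29² = (0.0927,-0.2319)
F = F_att + ΣF_rep = (1.0927,0.7681)
Δp = p'−p = (0.2732,0.1920); α = Δx/Fx = (919/3364) / (919/841) = 1/4
check: Δy/Fy = (323/1682) / (646/841) = 1/4 ✓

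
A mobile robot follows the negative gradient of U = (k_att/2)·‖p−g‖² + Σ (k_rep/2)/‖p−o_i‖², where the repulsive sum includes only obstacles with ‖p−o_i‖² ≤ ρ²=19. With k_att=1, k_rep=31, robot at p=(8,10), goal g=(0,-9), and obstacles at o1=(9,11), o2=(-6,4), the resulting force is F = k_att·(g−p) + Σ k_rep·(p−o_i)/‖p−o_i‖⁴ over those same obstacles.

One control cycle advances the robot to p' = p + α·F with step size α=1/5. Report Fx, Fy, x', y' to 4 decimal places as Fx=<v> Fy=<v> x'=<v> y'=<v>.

F_att = 1·(g−p) = 1·(-8,-19) = (-8.0000,-19.0000)
o1: d²=2 ≤ ρ²=19; F_rep = 31·(-1,-1)/2² = (-7.7500,-7.7500)
o2: d²=232 > ρ²=19 → inactive
F = F_att + ΣF_rep = (-15.7500,-26.7500)
p' = p + 1/5·F = (4.8500,4.6500)

Fx=-15.7500 Fy=-26.7500 x'=4.8500 y'=4.6500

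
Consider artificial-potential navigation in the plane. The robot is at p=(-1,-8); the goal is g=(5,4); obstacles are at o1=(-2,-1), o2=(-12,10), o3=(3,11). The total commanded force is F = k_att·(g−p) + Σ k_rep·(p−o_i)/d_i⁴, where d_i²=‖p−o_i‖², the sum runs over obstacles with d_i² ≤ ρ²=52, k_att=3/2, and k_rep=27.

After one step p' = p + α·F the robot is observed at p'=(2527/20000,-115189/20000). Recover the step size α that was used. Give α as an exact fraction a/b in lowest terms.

α = 1/8

F_att = 3/2·(g−p) = 3/2·(6,12) = (9.0000,18.0000)
o1: d²=50 ≤ ρ²=52; F_rep = 27·(1,-7)/50² = (0.0108,-0.0756)
o2: d²=445 > ρ²=52 → inactive
o3: d²=377 > ρ²=52 → inactive
F = F_att + ΣF_rep = (9.0108,17.9244)
Δp = p'−p = (1.1263,2.2405); α = Δx/Fx = (22527/20000) / (22527/2500) = 1/8
check: Δy/Fy = (44811/20000) / (44811/2500) = 1/8 ✓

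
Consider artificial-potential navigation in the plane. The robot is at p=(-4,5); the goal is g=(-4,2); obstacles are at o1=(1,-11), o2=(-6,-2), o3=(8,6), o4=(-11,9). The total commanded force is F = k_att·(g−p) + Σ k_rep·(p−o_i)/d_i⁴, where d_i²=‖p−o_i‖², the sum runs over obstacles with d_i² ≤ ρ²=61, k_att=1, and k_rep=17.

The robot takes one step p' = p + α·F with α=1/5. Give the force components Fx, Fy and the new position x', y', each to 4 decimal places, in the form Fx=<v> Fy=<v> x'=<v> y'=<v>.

Fx=0.0121 Fy=-2.9576 x'=-3.9976 y'=4.4085

F_att = 1·(g−p) = 1·(0,-3) = (0.0000,-3.0000)
o1: d²=281 > ρ²=61 → inactive
o2: d²=53 ≤ ρ²=61; F_rep = 17·(2,7)/53² = (0.0121,0.0424)
o3: d²=145 > ρ²=61 → inactive
o4: d²=65 > ρ²=61 → inactive
F = F_att + ΣF_rep = (0.0121,-2.9576)
p' = p + 1/5·F = (-3.9976,4.4085)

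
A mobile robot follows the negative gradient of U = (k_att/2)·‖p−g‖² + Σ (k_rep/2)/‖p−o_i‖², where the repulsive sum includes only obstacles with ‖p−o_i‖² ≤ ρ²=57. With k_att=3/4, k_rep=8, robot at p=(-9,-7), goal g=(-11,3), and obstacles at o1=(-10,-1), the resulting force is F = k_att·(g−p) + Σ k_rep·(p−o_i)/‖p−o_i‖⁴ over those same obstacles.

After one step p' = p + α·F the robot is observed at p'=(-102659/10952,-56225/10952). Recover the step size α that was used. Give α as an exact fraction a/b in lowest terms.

F_att = 3/4·(g−p) = 3/4·(-2,10) = (-1.5000,7.5000)
o1: d²=37 ≤ ρ²=57; F_rep = 8·(1,-6)/37² = (0.0058,-0.0351)
F = F_att + ΣF_rep = (-1.4942,7.4649)
Δp = p'−p = (-0.3735,1.8662); α = Δx/Fx = (-4091/10952) / (-4091/2738) = 1/4
check: Δy/Fy = (20439/10952) / (20439/2738) = 1/4 ✓

α = 1/4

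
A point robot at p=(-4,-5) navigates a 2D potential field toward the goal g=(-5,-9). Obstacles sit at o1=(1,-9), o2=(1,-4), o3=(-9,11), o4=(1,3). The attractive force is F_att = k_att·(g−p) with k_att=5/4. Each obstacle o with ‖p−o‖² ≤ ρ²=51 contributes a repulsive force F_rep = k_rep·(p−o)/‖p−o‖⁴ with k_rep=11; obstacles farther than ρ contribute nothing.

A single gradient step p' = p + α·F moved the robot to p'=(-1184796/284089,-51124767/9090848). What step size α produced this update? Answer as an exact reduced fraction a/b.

α = 1/8

F_att = 5/4·(g−p) = 5/4·(-1,-4) = (-1.2500,-5.0000)
o1: d²=41 ≤ ρ²=51; F_rep = 11·(-5,4)/41² = (-0.0327,0.0262)
o2: d²=26 ≤ ρ²=51; F_rep = 11·(-5,-1)/26² = (-0.0814,-0.0163)
o3: d²=281 > ρ²=51 → inactive
o4: d²=89 > ρ²=51 → inactive
F = F_att + ΣF_rep = (-1.3641,-4.9901)
Δp = p'−p = (-0.1705,-0.6238); α = Δx/Fx = (-48440/284089) / (-387520/284089) = 1/8
check: Δy/Fy = (-5670527/9090848) / (-5670527/1136356) = 1/8 ✓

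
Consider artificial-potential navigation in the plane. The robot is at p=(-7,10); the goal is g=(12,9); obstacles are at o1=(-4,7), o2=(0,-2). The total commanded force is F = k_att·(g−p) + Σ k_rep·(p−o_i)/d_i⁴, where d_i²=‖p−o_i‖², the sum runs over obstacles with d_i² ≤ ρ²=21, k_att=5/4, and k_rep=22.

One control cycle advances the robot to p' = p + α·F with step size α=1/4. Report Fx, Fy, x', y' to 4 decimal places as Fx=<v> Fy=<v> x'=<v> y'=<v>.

F_att = 5/4·(g−p) = 5/4·(19,-1) = (23.7500,-1.2500)
o1: d²=18 ≤ ρ²=21; F_rep = 22·(-3,3)/18² = (-0.2037,0.2037)
o2: d²=193 > ρ²=21 → inactive
F = F_att + ΣF_rep = (23.5463,-1.0463)
p' = p + 1/4·F = (-1.1134,9.7384)

Fx=23.5463 Fy=-1.0463 x'=-1.1134 y'=9.7384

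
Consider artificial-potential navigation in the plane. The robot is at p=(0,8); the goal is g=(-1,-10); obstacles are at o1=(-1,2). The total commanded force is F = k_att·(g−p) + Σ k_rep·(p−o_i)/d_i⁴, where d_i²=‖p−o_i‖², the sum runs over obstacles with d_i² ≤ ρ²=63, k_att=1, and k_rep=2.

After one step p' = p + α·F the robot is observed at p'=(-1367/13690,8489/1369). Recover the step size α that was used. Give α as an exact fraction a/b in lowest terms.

F_att = 1·(g−p) = 1·(-1,-18) = (-1.0000,-18.0000)
o1: d²=37 ≤ ρ²=63; F_rep = 2·(1,6)/37² = (0.0015,0.0088)
F = F_att + ΣF_rep = (-0.9985,-17.9912)
Δp = p'−p = (-0.0999,-1.7991); α = Δx/Fx = (-1367/13690) / (-1367/1369) = 1/10
check: Δy/Fy = (-2463/1369) / (-24630/1369) = 1/10 ✓

α = 1/10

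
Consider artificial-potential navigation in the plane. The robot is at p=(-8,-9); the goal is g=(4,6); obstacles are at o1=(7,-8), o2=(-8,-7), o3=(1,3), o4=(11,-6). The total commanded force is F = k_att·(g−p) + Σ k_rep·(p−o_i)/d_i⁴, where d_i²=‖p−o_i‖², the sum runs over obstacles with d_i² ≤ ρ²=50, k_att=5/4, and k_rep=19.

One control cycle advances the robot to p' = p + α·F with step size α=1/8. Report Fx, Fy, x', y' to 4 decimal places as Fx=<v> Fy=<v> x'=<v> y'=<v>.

Fx=15.0000 Fy=16.3750 x'=-6.1250 y'=-6.9531

F_att = 5/4·(g−p) = 5/4·(12,15) = (15.0000,18.7500)
o1: d²=226 > ρ²=50 → inactive
o2: d²=4 ≤ ρ²=50; F_rep = 19·(0,-2)/4² = (0.0000,-2.3750)
o3: d²=225 > ρ²=50 → inactive
o4: d²=370 > ρ²=50 → inactive
F = F_att + ΣF_rep = (15.0000,16.3750)
p' = p + 1/8·F = (-6.1250,-6.9531)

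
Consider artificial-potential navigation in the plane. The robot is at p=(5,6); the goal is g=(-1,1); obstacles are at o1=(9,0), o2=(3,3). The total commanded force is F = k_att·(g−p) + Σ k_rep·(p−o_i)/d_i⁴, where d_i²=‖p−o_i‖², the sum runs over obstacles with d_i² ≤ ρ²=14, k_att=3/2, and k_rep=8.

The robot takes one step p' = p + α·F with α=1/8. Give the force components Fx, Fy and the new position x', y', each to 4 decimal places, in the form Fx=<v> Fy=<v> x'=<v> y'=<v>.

F_att = 3/2·(g−p) = 3/2·(-6,-5) = (-9.0000,-7.5000)
o1: d²=52 > ρ²=14 → inactive
o2: d²=13 ≤ ρ²=14; F_rep = 8·(2,3)/13² = (0.0947,0.1420)
F = F_att + ΣF_rep = (-8.9053,-7.3580)
p' = p + 1/8·F = (3.8868,5.0803)

Fx=-8.9053 Fy=-7.3580 x'=3.8868 y'=5.0803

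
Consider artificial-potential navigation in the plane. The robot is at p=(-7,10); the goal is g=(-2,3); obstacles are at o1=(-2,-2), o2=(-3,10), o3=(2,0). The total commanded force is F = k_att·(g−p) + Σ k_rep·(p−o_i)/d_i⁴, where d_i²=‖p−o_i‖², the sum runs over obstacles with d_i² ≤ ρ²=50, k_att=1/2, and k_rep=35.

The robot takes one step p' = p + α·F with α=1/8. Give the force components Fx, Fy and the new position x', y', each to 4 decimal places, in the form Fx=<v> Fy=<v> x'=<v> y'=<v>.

Fx=1.9531 Fy=-3.5000 x'=-6.7559 y'=9.5625

F_att = 1/2·(g−p) = 1/2·(5,-7) = (2.5000,-3.5000)
o1: d²=169 > ρ²=50 → inactive
o2: d²=16 ≤ ρ²=50; F_rep = 35·(-4,0)/16² = (-0.5469,0.0000)
o3: d²=181 > ρ²=50 → inactive
F = F_att + ΣF_rep = (1.9531,-3.5000)
p' = p + 1/8·F = (-6.7559,9.5625)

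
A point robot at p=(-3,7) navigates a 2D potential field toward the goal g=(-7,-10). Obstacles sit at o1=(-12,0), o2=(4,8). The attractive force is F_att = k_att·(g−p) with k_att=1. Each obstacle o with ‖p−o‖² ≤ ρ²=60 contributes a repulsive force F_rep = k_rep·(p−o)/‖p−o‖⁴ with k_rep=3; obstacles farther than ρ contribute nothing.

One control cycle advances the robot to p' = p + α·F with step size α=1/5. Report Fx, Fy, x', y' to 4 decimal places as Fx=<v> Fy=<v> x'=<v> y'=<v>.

F_att = 1·(g−p) = 1·(-4,-17) = (-4.0000,-17.0000)
o1: d²=130 > ρ²=60 → inactive
o2: d²=50 ≤ ρ²=60; F_rep = 3·(-7,-1)/50² = (-0.0084,-0.0012)
F = F_att + ΣF_rep = (-4.0084,-17.0012)
p' = p + 1/5·F = (-3.8017,3.5998)

Fx=-4.0084 Fy=-17.0012 x'=-3.8017 y'=3.5998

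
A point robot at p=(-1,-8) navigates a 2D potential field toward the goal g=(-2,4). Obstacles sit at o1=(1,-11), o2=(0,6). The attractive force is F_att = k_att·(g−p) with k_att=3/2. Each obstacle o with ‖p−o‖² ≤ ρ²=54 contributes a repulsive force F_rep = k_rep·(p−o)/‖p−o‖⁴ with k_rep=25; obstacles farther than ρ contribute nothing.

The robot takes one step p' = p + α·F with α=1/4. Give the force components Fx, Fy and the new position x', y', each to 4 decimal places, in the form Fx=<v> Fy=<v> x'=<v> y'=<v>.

Fx=-1.7959 Fy=18.4438 x'=-1.4490 y'=-3.3891

F_att = 3/2·(g−p) = 3/2·(-1,12) = (-1.5000,18.0000)
o1: d²=13 ≤ ρ²=54; F_rep = 25·(-2,3)/13² = (-0.2959,0.4438)
o2: d²=197 > ρ²=54 → inactive
F = F_att + ΣF_rep = (-1.7959,18.4438)
p' = p + 1/4·F = (-1.4490,-3.3891)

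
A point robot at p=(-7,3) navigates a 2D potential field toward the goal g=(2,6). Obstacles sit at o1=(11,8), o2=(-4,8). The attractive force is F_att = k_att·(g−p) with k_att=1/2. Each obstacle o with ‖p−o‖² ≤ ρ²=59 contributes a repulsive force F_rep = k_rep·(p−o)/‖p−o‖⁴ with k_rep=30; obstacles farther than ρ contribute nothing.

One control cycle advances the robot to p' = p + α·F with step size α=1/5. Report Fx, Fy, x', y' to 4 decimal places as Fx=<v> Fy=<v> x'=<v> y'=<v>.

Fx=4.4221 Fy=1.3702 x'=-6.1156 y'=3.2740

F_att = 1/2·(g−p) = 1/2·(9,3) = (4.5000,1.5000)
o1: d²=349 > ρ²=59 → inactive
o2: d²=34 ≤ ρ²=59; F_rep = 30·(-3,-5)/34² = (-0.0779,-0.1298)
F = F_att + ΣF_rep = (4.4221,1.3702)
p' = p + 1/5·F = (-6.1156,3.2740)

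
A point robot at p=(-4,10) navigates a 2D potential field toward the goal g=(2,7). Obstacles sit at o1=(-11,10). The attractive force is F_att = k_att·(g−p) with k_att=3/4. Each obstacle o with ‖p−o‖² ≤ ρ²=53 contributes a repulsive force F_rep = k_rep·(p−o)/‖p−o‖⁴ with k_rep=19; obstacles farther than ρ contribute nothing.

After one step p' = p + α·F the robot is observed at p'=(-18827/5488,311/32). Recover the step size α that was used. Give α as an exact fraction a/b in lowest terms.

F_att = 3/4·(g−p) = 3/4·(6,-3) = (4.5000,-2.2500)
o1: d²=49 ≤ ρ²=53; F_rep = 19·(7,0)/49² = (0.0554,0.0000)
F = F_att + ΣF_rep = (4.5554,-2.2500)
Δp = p'−p = (0.5694,-0.2812); α = Δx/Fx = (3125/5488) / (3125/686) = 1/8
check: Δy/Fy = (-9/32) / (-9/4) = 1/8 ✓

α = 1/8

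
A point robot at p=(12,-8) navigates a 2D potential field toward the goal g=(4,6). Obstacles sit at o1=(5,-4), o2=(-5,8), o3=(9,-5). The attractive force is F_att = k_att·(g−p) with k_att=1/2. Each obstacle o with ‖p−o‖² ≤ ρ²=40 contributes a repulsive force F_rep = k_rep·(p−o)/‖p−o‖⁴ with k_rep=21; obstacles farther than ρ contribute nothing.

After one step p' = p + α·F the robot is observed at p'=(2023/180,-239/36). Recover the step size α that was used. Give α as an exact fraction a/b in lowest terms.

α = 1/5

F_att = 1/2·(g−p) = 1/2·(-8,14) = (-4.0000,7.0000)
o1: d²=65 > ρ²=40 → inactive
o2: d²=545 > ρ²=40 → inactive
o3: d²=18 ≤ ρ²=40; F_rep = 21·(3,-3)/18² = (0.1944,-0.1944)
F = F_att + ΣF_rep = (-3.8056,6.8056)
Δp = p'−p = (-0.7611,1.3611); α = Δx/Fx = (-137/180) / (-137/36) = 1/5
check: Δy/Fy = (49/36) / (245/36) = 1/5 ✓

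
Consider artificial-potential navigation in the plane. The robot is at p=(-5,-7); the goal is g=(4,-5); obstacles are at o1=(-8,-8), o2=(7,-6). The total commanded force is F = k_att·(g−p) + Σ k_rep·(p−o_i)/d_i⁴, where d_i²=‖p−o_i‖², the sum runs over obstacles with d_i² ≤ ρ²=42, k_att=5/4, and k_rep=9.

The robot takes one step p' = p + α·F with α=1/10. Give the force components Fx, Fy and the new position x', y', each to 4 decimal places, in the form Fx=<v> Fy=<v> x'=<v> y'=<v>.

F_att = 5/4·(g−p) = 5/4·(9,2) = (11.2500,2.5000)
o1: d²=10 ≤ ρ²=42; F_rep = 9·(3,1)/10² = (0.2700,0.0900)
o2: d²=145 > ρ²=42 → inactive
F = F_att + ΣF_rep = (11.5200,2.5900)
p' = p + 1/10·F = (-3.8480,-6.7410)

Fx=11.5200 Fy=2.5900 x'=-3.8480 y'=-6.7410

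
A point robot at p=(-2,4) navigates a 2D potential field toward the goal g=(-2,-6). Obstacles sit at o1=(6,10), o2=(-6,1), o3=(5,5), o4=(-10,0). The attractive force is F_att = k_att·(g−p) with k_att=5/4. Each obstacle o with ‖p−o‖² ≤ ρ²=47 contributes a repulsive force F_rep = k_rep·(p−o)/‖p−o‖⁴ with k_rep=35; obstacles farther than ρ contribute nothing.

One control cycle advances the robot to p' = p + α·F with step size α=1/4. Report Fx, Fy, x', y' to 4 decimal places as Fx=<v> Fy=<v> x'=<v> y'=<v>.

Fx=0.2240 Fy=-12.3320 x'=-1.9440 y'=0.9170

F_att = 5/4·(g−p) = 5/4·(0,-10) = (0.0000,-12.5000)
o1: d²=100 > ρ²=47 → inactive
o2: d²=25 ≤ ρ²=47; F_rep = 35·(4,3)/25² = (0.2240,0.1680)
o3: d²=50 > ρ²=47 → inactive
o4: d²=80 > ρ²=47 → inactive
F = F_att + ΣF_rep = (0.2240,-12.3320)
p' = p + 1/4·F = (-1.9440,0.9170)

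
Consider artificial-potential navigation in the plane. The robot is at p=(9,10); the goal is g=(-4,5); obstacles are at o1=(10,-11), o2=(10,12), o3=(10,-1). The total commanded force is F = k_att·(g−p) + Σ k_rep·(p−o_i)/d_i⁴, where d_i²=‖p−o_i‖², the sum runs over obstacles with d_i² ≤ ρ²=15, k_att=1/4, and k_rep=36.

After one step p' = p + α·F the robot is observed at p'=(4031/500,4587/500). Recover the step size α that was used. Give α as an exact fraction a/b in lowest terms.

F_att = 1/4·(g−p) = 1/4·(-13,-5) = (-3.2500,-1.2500)
o1: d²=442 > ρ²=15 → inactive
o2: d²=5 ≤ ρ²=15; F_rep = 36·(-1,-2)/5² = (-1.4400,-2.8800)
o3: d²=122 > ρ²=15 → inactive
F = F_att + ΣF_rep = (-4.6900,-4.1300)
Δp = p'−p = (-0.9380,-0.8260); α = Δx/Fx = (-469/500) / (-469/100) = 1/5
check: Δy/Fy = (-413/500) / (-413/100) = 1/5 ✓

α = 1/5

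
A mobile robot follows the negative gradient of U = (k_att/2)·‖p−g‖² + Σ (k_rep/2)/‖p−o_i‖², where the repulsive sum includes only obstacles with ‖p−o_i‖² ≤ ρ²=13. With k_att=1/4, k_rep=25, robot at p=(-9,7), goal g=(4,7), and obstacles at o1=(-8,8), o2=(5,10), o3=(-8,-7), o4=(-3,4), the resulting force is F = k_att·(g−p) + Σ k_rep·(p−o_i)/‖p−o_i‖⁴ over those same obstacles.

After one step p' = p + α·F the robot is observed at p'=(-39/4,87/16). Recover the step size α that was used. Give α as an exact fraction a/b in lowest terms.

α = 1/4

F_att = 1/4·(g−p) = 1/4·(13,0) = (3.2500,0.0000)
o1: d²=2 ≤ ρ²=13; F_rep = 25·(-1,-1)/2² = (-6.2500,-6.2500)
o2: d²=205 > ρ²=13 → inactive
o3: d²=197 > ρ²=13 → inactive
o4: d²=45 > ρ²=13 → inactive
F = F_att + ΣF_rep = (-3.0000,-6.2500)
Δp = p'−p = (-0.7500,-1.5625); α = Δx/Fx = (-3/4) / (-3) = 1/4
check: Δy/Fy = (-25/16) / (-25/4) = 1/4 ✓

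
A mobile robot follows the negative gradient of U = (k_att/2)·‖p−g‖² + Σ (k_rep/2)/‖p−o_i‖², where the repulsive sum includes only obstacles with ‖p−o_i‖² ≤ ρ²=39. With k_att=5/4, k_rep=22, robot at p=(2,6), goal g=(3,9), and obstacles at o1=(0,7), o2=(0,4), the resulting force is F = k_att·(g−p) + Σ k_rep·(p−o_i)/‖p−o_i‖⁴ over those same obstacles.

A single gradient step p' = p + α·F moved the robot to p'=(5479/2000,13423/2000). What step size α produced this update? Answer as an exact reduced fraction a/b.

F_att = 5/4·(g−p) = 5/4·(1,3) = (1.2500,3.7500)
o1: d²=5 ≤ ρ²=39; F_rep = 22·(2,-1)/5² = (1.7600,-0.8800)
o2: d²=8 ≤ ρ²=39; F_rep = 22·(2,2)/8² = (0.6875,0.6875)
F = F_att + ΣF_rep = (3.6975,3.5575)
Δp = p'−p = (0.7395,0.7115); α = Δx/Fx = (1479/2000) / (1479/400) = 1/5
check: Δy/Fy = (1423/2000) / (1423/400) = 1/5 ✓

α = 1/5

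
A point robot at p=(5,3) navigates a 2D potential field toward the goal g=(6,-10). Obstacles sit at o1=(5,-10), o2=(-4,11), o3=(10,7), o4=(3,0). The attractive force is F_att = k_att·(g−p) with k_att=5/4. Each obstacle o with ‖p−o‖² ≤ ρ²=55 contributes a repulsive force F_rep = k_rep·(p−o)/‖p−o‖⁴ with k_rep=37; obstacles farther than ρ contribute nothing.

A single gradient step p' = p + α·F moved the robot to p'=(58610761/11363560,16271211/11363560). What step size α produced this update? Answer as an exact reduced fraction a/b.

F_att = 5/4·(g−p) = 5/4·(1,-13) = (1.2500,-16.2500)
o1: d²=169 > ρ²=55 → inactive
o2: d²=145 > ρ²=55 → inactive
o3: d²=41 ≤ ρ²=55; F_rep = 37·(-5,-4)/41² = (-0.1101,-0.0880)
o4: d²=13 ≤ ρ²=55; F_rep = 37·(2,3)/13² = (0.4379,0.6568)
F = F_att + ΣF_rep = (1.5778,-15.6812)
Δp = p'−p = (0.1578,-1.5681); α = Δx/Fx = (1792961/11363560) / (1792961/1136356) = 1/10
check: Δy/Fy = (-17819469/11363560) / (-17819469/1136356) = 1/10 ✓

α = 1/10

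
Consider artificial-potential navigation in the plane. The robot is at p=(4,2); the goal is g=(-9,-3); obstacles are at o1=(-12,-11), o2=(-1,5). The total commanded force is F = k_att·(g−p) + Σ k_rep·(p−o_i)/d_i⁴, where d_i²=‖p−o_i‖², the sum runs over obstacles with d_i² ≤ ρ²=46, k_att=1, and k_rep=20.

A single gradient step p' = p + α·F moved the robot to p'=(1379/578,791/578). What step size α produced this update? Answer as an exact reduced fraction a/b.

F_att = 1·(g−p) = 1·(-13,-5) = (-13.0000,-5.0000)
o1: d²=425 > ρ²=46 → inactive
o2: d²=34 ≤ ρ²=46; F_rep = 20·(5,-3)/34² = (0.0865,-0.0519)
F = F_att + ΣF_rep = (-12.9135,-5.0519)
Δp = p'−p = (-1.6142,-0.6315); α = Δx/Fx = (-933/578) / (-3732/289) = 1/8
check: Δy/Fy = (-365/578) / (-1460/289) = 1/8 ✓

α = 1/8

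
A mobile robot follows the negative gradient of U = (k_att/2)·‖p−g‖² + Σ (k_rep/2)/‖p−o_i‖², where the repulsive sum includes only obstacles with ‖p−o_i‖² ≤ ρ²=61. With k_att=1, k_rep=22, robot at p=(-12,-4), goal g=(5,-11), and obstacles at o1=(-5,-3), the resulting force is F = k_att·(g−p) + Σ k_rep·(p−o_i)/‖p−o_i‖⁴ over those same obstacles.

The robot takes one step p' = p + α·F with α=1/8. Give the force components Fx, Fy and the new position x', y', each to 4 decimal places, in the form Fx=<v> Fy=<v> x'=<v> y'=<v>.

Fx=16.9384 Fy=-7.0088 x'=-9.8827 y'=-4.8761

F_att = 1·(g−p) = 1·(17,-7) = (17.0000,-7.0000)
o1: d²=50 ≤ ρ²=61; F_rep = 22·(-7,-1)/50² = (-0.0616,-0.0088)
F = F_att + ΣF_rep = (16.9384,-7.0088)
p' = p + 1/8·F = (-9.8827,-4.8761)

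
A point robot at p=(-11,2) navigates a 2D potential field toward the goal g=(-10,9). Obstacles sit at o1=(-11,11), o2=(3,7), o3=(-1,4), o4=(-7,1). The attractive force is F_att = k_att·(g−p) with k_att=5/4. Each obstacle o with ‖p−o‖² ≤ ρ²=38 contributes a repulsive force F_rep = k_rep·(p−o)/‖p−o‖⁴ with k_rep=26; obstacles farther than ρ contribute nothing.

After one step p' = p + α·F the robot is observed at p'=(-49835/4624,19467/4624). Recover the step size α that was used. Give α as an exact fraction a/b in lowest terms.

α = 1/4

F_att = 5/4·(g−p) = 5/4·(1,7) = (1.2500,8.7500)
o1: d²=81 > ρ²=38 → inactive
o2: d²=221 > ρ²=38 → inactive
o3: d²=104 > ρ²=38 → inactive
o4: d²=17 ≤ ρ²=38; F_rep = 26·(-4,1)/17² = (-0.3599,0.0900)
F = F_att + ΣF_rep = (0.8901,8.8400)
Δp = p'−p = (0.2225,2.2100); α = Δx/Fx = (1029/4624) / (1029/1156) = 1/4
check: Δy/Fy = (10219/4624) / (10219/1156) = 1/4 ✓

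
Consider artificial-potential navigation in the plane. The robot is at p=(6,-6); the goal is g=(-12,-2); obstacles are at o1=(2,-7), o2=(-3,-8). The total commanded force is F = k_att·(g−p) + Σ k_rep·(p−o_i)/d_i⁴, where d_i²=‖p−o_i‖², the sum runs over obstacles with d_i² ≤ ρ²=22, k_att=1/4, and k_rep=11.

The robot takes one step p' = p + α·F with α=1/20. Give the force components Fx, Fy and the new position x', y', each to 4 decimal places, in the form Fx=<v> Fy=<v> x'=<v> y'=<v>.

Fx=-4.3478 Fy=1.0381 x'=5.7826 y'=-5.9481

F_att = 1/4·(g−p) = 1/4·(-18,4) = (-4.5000,1.0000)
o1: d²=17 ≤ ρ²=22; F_rep = 11·(4,1)/17² = (0.1522,0.0381)
o2: d²=85 > ρ²=22 → inactive
F = F_att + ΣF_rep = (-4.3478,1.0381)
p' = p + 1/20·F = (5.7826,-5.9481)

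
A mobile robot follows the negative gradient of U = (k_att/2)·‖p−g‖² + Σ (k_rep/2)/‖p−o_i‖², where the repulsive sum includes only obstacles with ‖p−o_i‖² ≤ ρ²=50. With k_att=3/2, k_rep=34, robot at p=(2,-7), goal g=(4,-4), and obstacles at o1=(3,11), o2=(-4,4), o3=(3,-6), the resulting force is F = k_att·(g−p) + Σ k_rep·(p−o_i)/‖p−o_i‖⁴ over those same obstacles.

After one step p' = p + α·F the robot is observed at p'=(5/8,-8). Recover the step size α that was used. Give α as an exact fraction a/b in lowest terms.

α = 1/4

F_att = 3/2·(g−p) = 3/2·(2,3) = (3.0000,4.5000)
o1: d²=325 > ρ²=50 → inactive
o2: d²=157 > ρ²=50 → inactive
o3: d²=2 ≤ ρ²=50; F_rep = 34·(-1,-1)/2² = (-8.5000,-8.5000)
F = F_att + ΣF_rep = (-5.5000,-4.0000)
Δp = p'−p = (-1.3750,-1.0000); α = Δx/Fx = (-11/8) / (-11/2) = 1/4
check: Δy/Fy = (-1) / (-4) = 1/4 ✓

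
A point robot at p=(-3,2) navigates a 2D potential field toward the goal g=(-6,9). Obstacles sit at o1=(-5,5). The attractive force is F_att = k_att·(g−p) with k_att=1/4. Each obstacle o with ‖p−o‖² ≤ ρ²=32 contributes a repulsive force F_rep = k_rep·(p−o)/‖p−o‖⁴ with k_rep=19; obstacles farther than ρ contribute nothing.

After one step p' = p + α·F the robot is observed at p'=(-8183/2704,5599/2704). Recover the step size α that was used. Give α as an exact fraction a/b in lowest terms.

α = 1/20

F_att = 1/4·(g−p) = 1/4·(-3,7) = (-0.7500,1.7500)
o1: d²=13 ≤ ρ²=32; F_rep = 19·(2,-3)/13² = (0.2249,-0.3373)
F = F_att + ΣF_rep = (-0.5251,1.4127)
Δp = p'−p = (-0.0263,0.0706); α = Δx/Fx = (-71/2704) / (-355/676) = 1/20
check: Δy/Fy = (191/2704) / (955/676) = 1/20 ✓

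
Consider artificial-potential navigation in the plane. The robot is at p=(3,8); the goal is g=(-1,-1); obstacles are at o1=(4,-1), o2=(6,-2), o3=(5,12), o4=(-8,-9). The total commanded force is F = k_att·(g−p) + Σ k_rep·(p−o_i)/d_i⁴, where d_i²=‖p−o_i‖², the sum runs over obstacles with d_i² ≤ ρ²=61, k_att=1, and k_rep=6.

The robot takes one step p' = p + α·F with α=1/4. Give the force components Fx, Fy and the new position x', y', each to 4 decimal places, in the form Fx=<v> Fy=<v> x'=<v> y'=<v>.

Fx=-4.0300 Fy=-9.0600 x'=1.9925 y'=5.7350

F_att = 1·(g−p) = 1·(-4,-9) = (-4.0000,-9.0000)
o1: d²=82 > ρ²=61 → inactive
o2: d²=109 > ρ²=61 → inactive
o3: d²=20 ≤ ρ²=61; F_rep = 6·(-2,-4)/20² = (-0.0300,-0.0600)
o4: d²=410 > ρ²=61 → inactive
F = F_att + ΣF_rep = (-4.0300,-9.0600)
p' = p + 1/4·F = (1.9925,5.7350)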